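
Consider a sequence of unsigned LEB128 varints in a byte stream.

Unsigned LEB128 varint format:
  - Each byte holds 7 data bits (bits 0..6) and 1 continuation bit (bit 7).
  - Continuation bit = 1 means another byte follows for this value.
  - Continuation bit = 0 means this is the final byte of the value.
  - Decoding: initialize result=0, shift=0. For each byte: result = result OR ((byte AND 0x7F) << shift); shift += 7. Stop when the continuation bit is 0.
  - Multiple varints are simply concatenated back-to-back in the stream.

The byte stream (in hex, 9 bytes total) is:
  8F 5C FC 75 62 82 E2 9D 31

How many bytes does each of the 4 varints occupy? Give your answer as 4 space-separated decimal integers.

  byte[0]=0x8F cont=1 payload=0x0F=15: acc |= 15<<0 -> acc=15 shift=7
  byte[1]=0x5C cont=0 payload=0x5C=92: acc |= 92<<7 -> acc=11791 shift=14 [end]
Varint 1: bytes[0:2] = 8F 5C -> value 11791 (2 byte(s))
  byte[2]=0xFC cont=1 payload=0x7C=124: acc |= 124<<0 -> acc=124 shift=7
  byte[3]=0x75 cont=0 payload=0x75=117: acc |= 117<<7 -> acc=15100 shift=14 [end]
Varint 2: bytes[2:4] = FC 75 -> value 15100 (2 byte(s))
  byte[4]=0x62 cont=0 payload=0x62=98: acc |= 98<<0 -> acc=98 shift=7 [end]
Varint 3: bytes[4:5] = 62 -> value 98 (1 byte(s))
  byte[5]=0x82 cont=1 payload=0x02=2: acc |= 2<<0 -> acc=2 shift=7
  byte[6]=0xE2 cont=1 payload=0x62=98: acc |= 98<<7 -> acc=12546 shift=14
  byte[7]=0x9D cont=1 payload=0x1D=29: acc |= 29<<14 -> acc=487682 shift=21
  byte[8]=0x31 cont=0 payload=0x31=49: acc |= 49<<21 -> acc=103248130 shift=28 [end]
Varint 4: bytes[5:9] = 82 E2 9D 31 -> value 103248130 (4 byte(s))

Answer: 2 2 1 4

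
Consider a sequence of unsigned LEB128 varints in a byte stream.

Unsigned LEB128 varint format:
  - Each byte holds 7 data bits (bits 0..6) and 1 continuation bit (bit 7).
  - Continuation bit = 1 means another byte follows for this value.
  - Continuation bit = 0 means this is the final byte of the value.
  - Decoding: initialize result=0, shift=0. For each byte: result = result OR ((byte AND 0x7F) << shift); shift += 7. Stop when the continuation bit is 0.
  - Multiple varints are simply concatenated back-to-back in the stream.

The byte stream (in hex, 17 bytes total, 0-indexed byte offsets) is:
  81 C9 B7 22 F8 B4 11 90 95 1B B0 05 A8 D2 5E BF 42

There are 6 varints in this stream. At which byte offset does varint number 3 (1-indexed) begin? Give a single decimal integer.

  byte[0]=0x81 cont=1 payload=0x01=1: acc |= 1<<0 -> acc=1 shift=7
  byte[1]=0xC9 cont=1 payload=0x49=73: acc |= 73<<7 -> acc=9345 shift=14
  byte[2]=0xB7 cont=1 payload=0x37=55: acc |= 55<<14 -> acc=910465 shift=21
  byte[3]=0x22 cont=0 payload=0x22=34: acc |= 34<<21 -> acc=72213633 shift=28 [end]
Varint 1: bytes[0:4] = 81 C9 B7 22 -> value 72213633 (4 byte(s))
  byte[4]=0xF8 cont=1 payload=0x78=120: acc |= 120<<0 -> acc=120 shift=7
  byte[5]=0xB4 cont=1 payload=0x34=52: acc |= 52<<7 -> acc=6776 shift=14
  byte[6]=0x11 cont=0 payload=0x11=17: acc |= 17<<14 -> acc=285304 shift=21 [end]
Varint 2: bytes[4:7] = F8 B4 11 -> value 285304 (3 byte(s))
  byte[7]=0x90 cont=1 payload=0x10=16: acc |= 16<<0 -> acc=16 shift=7
  byte[8]=0x95 cont=1 payload=0x15=21: acc |= 21<<7 -> acc=2704 shift=14
  byte[9]=0x1B cont=0 payload=0x1B=27: acc |= 27<<14 -> acc=445072 shift=21 [end]
Varint 3: bytes[7:10] = 90 95 1B -> value 445072 (3 byte(s))
  byte[10]=0xB0 cont=1 payload=0x30=48: acc |= 48<<0 -> acc=48 shift=7
  byte[11]=0x05 cont=0 payload=0x05=5: acc |= 5<<7 -> acc=688 shift=14 [end]
Varint 4: bytes[10:12] = B0 05 -> value 688 (2 byte(s))
  byte[12]=0xA8 cont=1 payload=0x28=40: acc |= 40<<0 -> acc=40 shift=7
  byte[13]=0xD2 cont=1 payload=0x52=82: acc |= 82<<7 -> acc=10536 shift=14
  byte[14]=0x5E cont=0 payload=0x5E=94: acc |= 94<<14 -> acc=1550632 shift=21 [end]
Varint 5: bytes[12:15] = A8 D2 5E -> value 1550632 (3 byte(s))
  byte[15]=0xBF cont=1 payload=0x3F=63: acc |= 63<<0 -> acc=63 shift=7
  byte[16]=0x42 cont=0 payload=0x42=66: acc |= 66<<7 -> acc=8511 shift=14 [end]
Varint 6: bytes[15:17] = BF 42 -> value 8511 (2 byte(s))

Answer: 7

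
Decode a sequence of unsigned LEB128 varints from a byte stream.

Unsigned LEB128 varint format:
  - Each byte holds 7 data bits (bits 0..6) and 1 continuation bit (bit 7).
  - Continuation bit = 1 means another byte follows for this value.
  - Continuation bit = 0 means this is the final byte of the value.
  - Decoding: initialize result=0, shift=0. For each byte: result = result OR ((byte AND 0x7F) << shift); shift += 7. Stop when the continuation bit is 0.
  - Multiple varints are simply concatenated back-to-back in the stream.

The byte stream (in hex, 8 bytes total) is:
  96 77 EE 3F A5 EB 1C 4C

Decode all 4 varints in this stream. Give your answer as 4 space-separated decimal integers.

Answer: 15254 8174 472485 76

Derivation:
  byte[0]=0x96 cont=1 payload=0x16=22: acc |= 22<<0 -> acc=22 shift=7
  byte[1]=0x77 cont=0 payload=0x77=119: acc |= 119<<7 -> acc=15254 shift=14 [end]
Varint 1: bytes[0:2] = 96 77 -> value 15254 (2 byte(s))
  byte[2]=0xEE cont=1 payload=0x6E=110: acc |= 110<<0 -> acc=110 shift=7
  byte[3]=0x3F cont=0 payload=0x3F=63: acc |= 63<<7 -> acc=8174 shift=14 [end]
Varint 2: bytes[2:4] = EE 3F -> value 8174 (2 byte(s))
  byte[4]=0xA5 cont=1 payload=0x25=37: acc |= 37<<0 -> acc=37 shift=7
  byte[5]=0xEB cont=1 payload=0x6B=107: acc |= 107<<7 -> acc=13733 shift=14
  byte[6]=0x1C cont=0 payload=0x1C=28: acc |= 28<<14 -> acc=472485 shift=21 [end]
Varint 3: bytes[4:7] = A5 EB 1C -> value 472485 (3 byte(s))
  byte[7]=0x4C cont=0 payload=0x4C=76: acc |= 76<<0 -> acc=76 shift=7 [end]
Varint 4: bytes[7:8] = 4C -> value 76 (1 byte(s))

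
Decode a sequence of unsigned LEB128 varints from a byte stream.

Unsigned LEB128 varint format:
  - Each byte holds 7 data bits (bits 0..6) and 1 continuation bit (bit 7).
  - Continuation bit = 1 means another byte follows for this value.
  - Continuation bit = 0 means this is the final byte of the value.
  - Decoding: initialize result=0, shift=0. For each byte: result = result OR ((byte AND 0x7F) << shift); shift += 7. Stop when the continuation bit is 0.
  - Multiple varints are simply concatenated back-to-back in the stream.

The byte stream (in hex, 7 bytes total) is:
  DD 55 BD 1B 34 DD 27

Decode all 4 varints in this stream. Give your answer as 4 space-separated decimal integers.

  byte[0]=0xDD cont=1 payload=0x5D=93: acc |= 93<<0 -> acc=93 shift=7
  byte[1]=0x55 cont=0 payload=0x55=85: acc |= 85<<7 -> acc=10973 shift=14 [end]
Varint 1: bytes[0:2] = DD 55 -> value 10973 (2 byte(s))
  byte[2]=0xBD cont=1 payload=0x3D=61: acc |= 61<<0 -> acc=61 shift=7
  byte[3]=0x1B cont=0 payload=0x1B=27: acc |= 27<<7 -> acc=3517 shift=14 [end]
Varint 2: bytes[2:4] = BD 1B -> value 3517 (2 byte(s))
  byte[4]=0x34 cont=0 payload=0x34=52: acc |= 52<<0 -> acc=52 shift=7 [end]
Varint 3: bytes[4:5] = 34 -> value 52 (1 byte(s))
  byte[5]=0xDD cont=1 payload=0x5D=93: acc |= 93<<0 -> acc=93 shift=7
  byte[6]=0x27 cont=0 payload=0x27=39: acc |= 39<<7 -> acc=5085 shift=14 [end]
Varint 4: bytes[5:7] = DD 27 -> value 5085 (2 byte(s))

Answer: 10973 3517 52 5085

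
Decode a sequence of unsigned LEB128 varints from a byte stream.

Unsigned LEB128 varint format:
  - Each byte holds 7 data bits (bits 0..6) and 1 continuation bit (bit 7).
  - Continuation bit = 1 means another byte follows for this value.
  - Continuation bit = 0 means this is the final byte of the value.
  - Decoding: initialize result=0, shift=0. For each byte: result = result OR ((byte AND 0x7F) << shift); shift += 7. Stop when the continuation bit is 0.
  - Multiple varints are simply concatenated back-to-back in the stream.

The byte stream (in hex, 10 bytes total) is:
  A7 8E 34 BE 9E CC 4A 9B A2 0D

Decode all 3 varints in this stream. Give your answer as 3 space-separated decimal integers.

  byte[0]=0xA7 cont=1 payload=0x27=39: acc |= 39<<0 -> acc=39 shift=7
  byte[1]=0x8E cont=1 payload=0x0E=14: acc |= 14<<7 -> acc=1831 shift=14
  byte[2]=0x34 cont=0 payload=0x34=52: acc |= 52<<14 -> acc=853799 shift=21 [end]
Varint 1: bytes[0:3] = A7 8E 34 -> value 853799 (3 byte(s))
  byte[3]=0xBE cont=1 payload=0x3E=62: acc |= 62<<0 -> acc=62 shift=7
  byte[4]=0x9E cont=1 payload=0x1E=30: acc |= 30<<7 -> acc=3902 shift=14
  byte[5]=0xCC cont=1 payload=0x4C=76: acc |= 76<<14 -> acc=1249086 shift=21
  byte[6]=0x4A cont=0 payload=0x4A=74: acc |= 74<<21 -> acc=156438334 shift=28 [end]
Varint 2: bytes[3:7] = BE 9E CC 4A -> value 156438334 (4 byte(s))
  byte[7]=0x9B cont=1 payload=0x1B=27: acc |= 27<<0 -> acc=27 shift=7
  byte[8]=0xA2 cont=1 payload=0x22=34: acc |= 34<<7 -> acc=4379 shift=14
  byte[9]=0x0D cont=0 payload=0x0D=13: acc |= 13<<14 -> acc=217371 shift=21 [end]
Varint 3: bytes[7:10] = 9B A2 0D -> value 217371 (3 byte(s))

Answer: 853799 156438334 217371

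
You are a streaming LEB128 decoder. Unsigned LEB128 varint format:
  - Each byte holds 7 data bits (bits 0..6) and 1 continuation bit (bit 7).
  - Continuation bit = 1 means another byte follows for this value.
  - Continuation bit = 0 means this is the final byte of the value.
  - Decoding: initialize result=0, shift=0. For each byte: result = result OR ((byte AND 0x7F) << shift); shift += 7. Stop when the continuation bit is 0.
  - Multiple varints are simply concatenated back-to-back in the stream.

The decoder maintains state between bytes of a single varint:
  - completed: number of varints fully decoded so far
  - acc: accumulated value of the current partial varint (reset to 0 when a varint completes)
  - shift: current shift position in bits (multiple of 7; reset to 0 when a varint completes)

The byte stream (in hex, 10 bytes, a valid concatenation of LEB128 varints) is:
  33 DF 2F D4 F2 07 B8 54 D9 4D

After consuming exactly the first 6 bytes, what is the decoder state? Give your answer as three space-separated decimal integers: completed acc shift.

Answer: 3 0 0

Derivation:
byte[0]=0x33 cont=0 payload=0x33: varint #1 complete (value=51); reset -> completed=1 acc=0 shift=0
byte[1]=0xDF cont=1 payload=0x5F: acc |= 95<<0 -> completed=1 acc=95 shift=7
byte[2]=0x2F cont=0 payload=0x2F: varint #2 complete (value=6111); reset -> completed=2 acc=0 shift=0
byte[3]=0xD4 cont=1 payload=0x54: acc |= 84<<0 -> completed=2 acc=84 shift=7
byte[4]=0xF2 cont=1 payload=0x72: acc |= 114<<7 -> completed=2 acc=14676 shift=14
byte[5]=0x07 cont=0 payload=0x07: varint #3 complete (value=129364); reset -> completed=3 acc=0 shift=0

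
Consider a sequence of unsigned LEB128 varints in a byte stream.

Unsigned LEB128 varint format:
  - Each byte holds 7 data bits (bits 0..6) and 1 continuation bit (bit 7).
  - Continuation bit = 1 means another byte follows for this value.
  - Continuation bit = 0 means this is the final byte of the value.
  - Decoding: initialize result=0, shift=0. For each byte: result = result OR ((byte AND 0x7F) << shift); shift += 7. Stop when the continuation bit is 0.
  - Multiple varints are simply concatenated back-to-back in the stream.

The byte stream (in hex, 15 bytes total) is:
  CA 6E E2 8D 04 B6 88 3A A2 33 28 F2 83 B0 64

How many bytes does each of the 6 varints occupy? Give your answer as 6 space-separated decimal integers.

Answer: 2 3 3 2 1 4

Derivation:
  byte[0]=0xCA cont=1 payload=0x4A=74: acc |= 74<<0 -> acc=74 shift=7
  byte[1]=0x6E cont=0 payload=0x6E=110: acc |= 110<<7 -> acc=14154 shift=14 [end]
Varint 1: bytes[0:2] = CA 6E -> value 14154 (2 byte(s))
  byte[2]=0xE2 cont=1 payload=0x62=98: acc |= 98<<0 -> acc=98 shift=7
  byte[3]=0x8D cont=1 payload=0x0D=13: acc |= 13<<7 -> acc=1762 shift=14
  byte[4]=0x04 cont=0 payload=0x04=4: acc |= 4<<14 -> acc=67298 shift=21 [end]
Varint 2: bytes[2:5] = E2 8D 04 -> value 67298 (3 byte(s))
  byte[5]=0xB6 cont=1 payload=0x36=54: acc |= 54<<0 -> acc=54 shift=7
  byte[6]=0x88 cont=1 payload=0x08=8: acc |= 8<<7 -> acc=1078 shift=14
  byte[7]=0x3A cont=0 payload=0x3A=58: acc |= 58<<14 -> acc=951350 shift=21 [end]
Varint 3: bytes[5:8] = B6 88 3A -> value 951350 (3 byte(s))
  byte[8]=0xA2 cont=1 payload=0x22=34: acc |= 34<<0 -> acc=34 shift=7
  byte[9]=0x33 cont=0 payload=0x33=51: acc |= 51<<7 -> acc=6562 shift=14 [end]
Varint 4: bytes[8:10] = A2 33 -> value 6562 (2 byte(s))
  byte[10]=0x28 cont=0 payload=0x28=40: acc |= 40<<0 -> acc=40 shift=7 [end]
Varint 5: bytes[10:11] = 28 -> value 40 (1 byte(s))
  byte[11]=0xF2 cont=1 payload=0x72=114: acc |= 114<<0 -> acc=114 shift=7
  byte[12]=0x83 cont=1 payload=0x03=3: acc |= 3<<7 -> acc=498 shift=14
  byte[13]=0xB0 cont=1 payload=0x30=48: acc |= 48<<14 -> acc=786930 shift=21
  byte[14]=0x64 cont=0 payload=0x64=100: acc |= 100<<21 -> acc=210502130 shift=28 [end]
Varint 6: bytes[11:15] = F2 83 B0 64 -> value 210502130 (4 byte(s))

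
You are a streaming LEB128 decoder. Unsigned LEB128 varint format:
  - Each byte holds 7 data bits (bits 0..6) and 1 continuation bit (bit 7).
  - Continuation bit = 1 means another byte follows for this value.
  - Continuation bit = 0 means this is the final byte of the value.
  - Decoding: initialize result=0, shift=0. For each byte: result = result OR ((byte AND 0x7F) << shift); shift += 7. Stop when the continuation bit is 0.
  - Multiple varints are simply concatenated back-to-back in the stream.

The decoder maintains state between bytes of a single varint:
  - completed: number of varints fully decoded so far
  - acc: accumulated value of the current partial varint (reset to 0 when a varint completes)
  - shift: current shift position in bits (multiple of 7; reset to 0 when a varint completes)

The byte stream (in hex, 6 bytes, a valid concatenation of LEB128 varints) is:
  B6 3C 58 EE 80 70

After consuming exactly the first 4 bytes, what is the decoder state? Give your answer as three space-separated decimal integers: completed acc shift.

Answer: 2 110 7

Derivation:
byte[0]=0xB6 cont=1 payload=0x36: acc |= 54<<0 -> completed=0 acc=54 shift=7
byte[1]=0x3C cont=0 payload=0x3C: varint #1 complete (value=7734); reset -> completed=1 acc=0 shift=0
byte[2]=0x58 cont=0 payload=0x58: varint #2 complete (value=88); reset -> completed=2 acc=0 shift=0
byte[3]=0xEE cont=1 payload=0x6E: acc |= 110<<0 -> completed=2 acc=110 shift=7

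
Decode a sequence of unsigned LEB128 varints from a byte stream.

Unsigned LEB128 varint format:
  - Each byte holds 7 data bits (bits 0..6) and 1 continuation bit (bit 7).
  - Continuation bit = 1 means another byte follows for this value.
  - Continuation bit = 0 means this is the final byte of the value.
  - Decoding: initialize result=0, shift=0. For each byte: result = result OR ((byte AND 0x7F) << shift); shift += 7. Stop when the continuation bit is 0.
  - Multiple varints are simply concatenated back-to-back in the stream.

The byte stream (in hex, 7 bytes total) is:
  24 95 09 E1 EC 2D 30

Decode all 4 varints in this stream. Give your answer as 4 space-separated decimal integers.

Answer: 36 1173 751201 48

Derivation:
  byte[0]=0x24 cont=0 payload=0x24=36: acc |= 36<<0 -> acc=36 shift=7 [end]
Varint 1: bytes[0:1] = 24 -> value 36 (1 byte(s))
  byte[1]=0x95 cont=1 payload=0x15=21: acc |= 21<<0 -> acc=21 shift=7
  byte[2]=0x09 cont=0 payload=0x09=9: acc |= 9<<7 -> acc=1173 shift=14 [end]
Varint 2: bytes[1:3] = 95 09 -> value 1173 (2 byte(s))
  byte[3]=0xE1 cont=1 payload=0x61=97: acc |= 97<<0 -> acc=97 shift=7
  byte[4]=0xEC cont=1 payload=0x6C=108: acc |= 108<<7 -> acc=13921 shift=14
  byte[5]=0x2D cont=0 payload=0x2D=45: acc |= 45<<14 -> acc=751201 shift=21 [end]
Varint 3: bytes[3:6] = E1 EC 2D -> value 751201 (3 byte(s))
  byte[6]=0x30 cont=0 payload=0x30=48: acc |= 48<<0 -> acc=48 shift=7 [end]
Varint 4: bytes[6:7] = 30 -> value 48 (1 byte(s))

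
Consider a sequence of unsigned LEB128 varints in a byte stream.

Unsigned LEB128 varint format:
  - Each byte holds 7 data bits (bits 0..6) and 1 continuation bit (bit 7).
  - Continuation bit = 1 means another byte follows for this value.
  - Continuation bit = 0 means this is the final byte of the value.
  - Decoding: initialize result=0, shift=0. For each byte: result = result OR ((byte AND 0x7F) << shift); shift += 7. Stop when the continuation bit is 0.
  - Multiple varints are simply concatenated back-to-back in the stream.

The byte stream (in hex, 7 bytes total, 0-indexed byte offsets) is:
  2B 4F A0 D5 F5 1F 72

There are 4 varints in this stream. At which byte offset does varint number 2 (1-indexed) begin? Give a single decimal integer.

Answer: 1

Derivation:
  byte[0]=0x2B cont=0 payload=0x2B=43: acc |= 43<<0 -> acc=43 shift=7 [end]
Varint 1: bytes[0:1] = 2B -> value 43 (1 byte(s))
  byte[1]=0x4F cont=0 payload=0x4F=79: acc |= 79<<0 -> acc=79 shift=7 [end]
Varint 2: bytes[1:2] = 4F -> value 79 (1 byte(s))
  byte[2]=0xA0 cont=1 payload=0x20=32: acc |= 32<<0 -> acc=32 shift=7
  byte[3]=0xD5 cont=1 payload=0x55=85: acc |= 85<<7 -> acc=10912 shift=14
  byte[4]=0xF5 cont=1 payload=0x75=117: acc |= 117<<14 -> acc=1927840 shift=21
  byte[5]=0x1F cont=0 payload=0x1F=31: acc |= 31<<21 -> acc=66939552 shift=28 [end]
Varint 3: bytes[2:6] = A0 D5 F5 1F -> value 66939552 (4 byte(s))
  byte[6]=0x72 cont=0 payload=0x72=114: acc |= 114<<0 -> acc=114 shift=7 [end]
Varint 4: bytes[6:7] = 72 -> value 114 (1 byte(s))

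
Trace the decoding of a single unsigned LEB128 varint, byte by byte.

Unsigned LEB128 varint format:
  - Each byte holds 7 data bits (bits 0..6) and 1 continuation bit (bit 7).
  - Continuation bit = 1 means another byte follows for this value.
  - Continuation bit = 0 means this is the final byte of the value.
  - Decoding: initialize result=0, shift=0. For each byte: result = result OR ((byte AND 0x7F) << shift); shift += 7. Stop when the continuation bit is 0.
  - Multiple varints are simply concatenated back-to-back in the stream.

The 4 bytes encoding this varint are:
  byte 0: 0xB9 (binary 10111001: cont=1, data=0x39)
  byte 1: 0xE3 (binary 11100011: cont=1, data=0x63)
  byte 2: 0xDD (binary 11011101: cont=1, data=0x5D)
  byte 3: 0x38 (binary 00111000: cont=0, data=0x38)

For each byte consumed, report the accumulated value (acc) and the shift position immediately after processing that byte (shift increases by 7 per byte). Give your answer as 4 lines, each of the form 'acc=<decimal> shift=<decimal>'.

Answer: acc=57 shift=7
acc=12729 shift=14
acc=1536441 shift=21
acc=118976953 shift=28

Derivation:
byte 0=0xB9: payload=0x39=57, contrib = 57<<0 = 57; acc -> 57, shift -> 7
byte 1=0xE3: payload=0x63=99, contrib = 99<<7 = 12672; acc -> 12729, shift -> 14
byte 2=0xDD: payload=0x5D=93, contrib = 93<<14 = 1523712; acc -> 1536441, shift -> 21
byte 3=0x38: payload=0x38=56, contrib = 56<<21 = 117440512; acc -> 118976953, shift -> 28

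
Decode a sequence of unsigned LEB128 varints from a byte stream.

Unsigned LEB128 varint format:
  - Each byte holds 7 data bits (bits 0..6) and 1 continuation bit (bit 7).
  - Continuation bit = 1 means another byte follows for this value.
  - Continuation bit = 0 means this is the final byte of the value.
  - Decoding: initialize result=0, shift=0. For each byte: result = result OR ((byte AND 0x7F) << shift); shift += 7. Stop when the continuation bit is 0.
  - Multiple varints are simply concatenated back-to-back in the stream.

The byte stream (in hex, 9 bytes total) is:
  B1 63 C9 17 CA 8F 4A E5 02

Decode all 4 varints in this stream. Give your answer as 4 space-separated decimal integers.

  byte[0]=0xB1 cont=1 payload=0x31=49: acc |= 49<<0 -> acc=49 shift=7
  byte[1]=0x63 cont=0 payload=0x63=99: acc |= 99<<7 -> acc=12721 shift=14 [end]
Varint 1: bytes[0:2] = B1 63 -> value 12721 (2 byte(s))
  byte[2]=0xC9 cont=1 payload=0x49=73: acc |= 73<<0 -> acc=73 shift=7
  byte[3]=0x17 cont=0 payload=0x17=23: acc |= 23<<7 -> acc=3017 shift=14 [end]
Varint 2: bytes[2:4] = C9 17 -> value 3017 (2 byte(s))
  byte[4]=0xCA cont=1 payload=0x4A=74: acc |= 74<<0 -> acc=74 shift=7
  byte[5]=0x8F cont=1 payload=0x0F=15: acc |= 15<<7 -> acc=1994 shift=14
  byte[6]=0x4A cont=0 payload=0x4A=74: acc |= 74<<14 -> acc=1214410 shift=21 [end]
Varint 3: bytes[4:7] = CA 8F 4A -> value 1214410 (3 byte(s))
  byte[7]=0xE5 cont=1 payload=0x65=101: acc |= 101<<0 -> acc=101 shift=7
  byte[8]=0x02 cont=0 payload=0x02=2: acc |= 2<<7 -> acc=357 shift=14 [end]
Varint 4: bytes[7:9] = E5 02 -> value 357 (2 byte(s))

Answer: 12721 3017 1214410 357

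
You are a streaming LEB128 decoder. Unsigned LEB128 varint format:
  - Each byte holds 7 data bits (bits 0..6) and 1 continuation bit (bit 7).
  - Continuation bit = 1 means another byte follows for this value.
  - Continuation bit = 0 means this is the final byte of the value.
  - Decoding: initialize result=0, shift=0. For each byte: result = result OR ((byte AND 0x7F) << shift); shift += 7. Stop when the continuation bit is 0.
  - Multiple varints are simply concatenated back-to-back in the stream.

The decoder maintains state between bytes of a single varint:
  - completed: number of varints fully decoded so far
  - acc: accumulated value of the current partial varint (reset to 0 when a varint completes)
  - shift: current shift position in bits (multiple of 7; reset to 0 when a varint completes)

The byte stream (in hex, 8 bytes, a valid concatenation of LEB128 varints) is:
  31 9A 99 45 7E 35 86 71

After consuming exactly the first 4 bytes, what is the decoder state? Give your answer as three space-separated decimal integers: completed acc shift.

byte[0]=0x31 cont=0 payload=0x31: varint #1 complete (value=49); reset -> completed=1 acc=0 shift=0
byte[1]=0x9A cont=1 payload=0x1A: acc |= 26<<0 -> completed=1 acc=26 shift=7
byte[2]=0x99 cont=1 payload=0x19: acc |= 25<<7 -> completed=1 acc=3226 shift=14
byte[3]=0x45 cont=0 payload=0x45: varint #2 complete (value=1133722); reset -> completed=2 acc=0 shift=0

Answer: 2 0 0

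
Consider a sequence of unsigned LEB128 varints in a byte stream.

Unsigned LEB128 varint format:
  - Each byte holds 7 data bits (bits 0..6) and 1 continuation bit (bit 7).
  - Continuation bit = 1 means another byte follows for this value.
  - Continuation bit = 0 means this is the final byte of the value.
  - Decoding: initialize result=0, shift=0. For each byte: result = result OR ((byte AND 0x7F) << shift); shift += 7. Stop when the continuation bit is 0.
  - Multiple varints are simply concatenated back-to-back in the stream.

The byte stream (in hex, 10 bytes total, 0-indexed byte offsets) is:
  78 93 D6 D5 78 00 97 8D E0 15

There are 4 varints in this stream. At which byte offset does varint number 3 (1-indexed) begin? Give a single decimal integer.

Answer: 5

Derivation:
  byte[0]=0x78 cont=0 payload=0x78=120: acc |= 120<<0 -> acc=120 shift=7 [end]
Varint 1: bytes[0:1] = 78 -> value 120 (1 byte(s))
  byte[1]=0x93 cont=1 payload=0x13=19: acc |= 19<<0 -> acc=19 shift=7
  byte[2]=0xD6 cont=1 payload=0x56=86: acc |= 86<<7 -> acc=11027 shift=14
  byte[3]=0xD5 cont=1 payload=0x55=85: acc |= 85<<14 -> acc=1403667 shift=21
  byte[4]=0x78 cont=0 payload=0x78=120: acc |= 120<<21 -> acc=253061907 shift=28 [end]
Varint 2: bytes[1:5] = 93 D6 D5 78 -> value 253061907 (4 byte(s))
  byte[5]=0x00 cont=0 payload=0x00=0: acc |= 0<<0 -> acc=0 shift=7 [end]
Varint 3: bytes[5:6] = 00 -> value 0 (1 byte(s))
  byte[6]=0x97 cont=1 payload=0x17=23: acc |= 23<<0 -> acc=23 shift=7
  byte[7]=0x8D cont=1 payload=0x0D=13: acc |= 13<<7 -> acc=1687 shift=14
  byte[8]=0xE0 cont=1 payload=0x60=96: acc |= 96<<14 -> acc=1574551 shift=21
  byte[9]=0x15 cont=0 payload=0x15=21: acc |= 21<<21 -> acc=45614743 shift=28 [end]
Varint 4: bytes[6:10] = 97 8D E0 15 -> value 45614743 (4 byte(s))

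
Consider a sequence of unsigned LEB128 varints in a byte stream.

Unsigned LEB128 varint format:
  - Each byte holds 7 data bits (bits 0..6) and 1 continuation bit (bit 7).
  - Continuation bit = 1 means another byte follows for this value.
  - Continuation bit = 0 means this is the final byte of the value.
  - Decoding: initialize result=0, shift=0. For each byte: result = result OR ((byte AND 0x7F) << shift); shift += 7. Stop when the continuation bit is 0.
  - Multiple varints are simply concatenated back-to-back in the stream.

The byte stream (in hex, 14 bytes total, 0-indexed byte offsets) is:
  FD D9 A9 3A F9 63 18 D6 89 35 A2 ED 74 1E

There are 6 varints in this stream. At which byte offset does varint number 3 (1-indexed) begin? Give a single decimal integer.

Answer: 6

Derivation:
  byte[0]=0xFD cont=1 payload=0x7D=125: acc |= 125<<0 -> acc=125 shift=7
  byte[1]=0xD9 cont=1 payload=0x59=89: acc |= 89<<7 -> acc=11517 shift=14
  byte[2]=0xA9 cont=1 payload=0x29=41: acc |= 41<<14 -> acc=683261 shift=21
  byte[3]=0x3A cont=0 payload=0x3A=58: acc |= 58<<21 -> acc=122318077 shift=28 [end]
Varint 1: bytes[0:4] = FD D9 A9 3A -> value 122318077 (4 byte(s))
  byte[4]=0xF9 cont=1 payload=0x79=121: acc |= 121<<0 -> acc=121 shift=7
  byte[5]=0x63 cont=0 payload=0x63=99: acc |= 99<<7 -> acc=12793 shift=14 [end]
Varint 2: bytes[4:6] = F9 63 -> value 12793 (2 byte(s))
  byte[6]=0x18 cont=0 payload=0x18=24: acc |= 24<<0 -> acc=24 shift=7 [end]
Varint 3: bytes[6:7] = 18 -> value 24 (1 byte(s))
  byte[7]=0xD6 cont=1 payload=0x56=86: acc |= 86<<0 -> acc=86 shift=7
  byte[8]=0x89 cont=1 payload=0x09=9: acc |= 9<<7 -> acc=1238 shift=14
  byte[9]=0x35 cont=0 payload=0x35=53: acc |= 53<<14 -> acc=869590 shift=21 [end]
Varint 4: bytes[7:10] = D6 89 35 -> value 869590 (3 byte(s))
  byte[10]=0xA2 cont=1 payload=0x22=34: acc |= 34<<0 -> acc=34 shift=7
  byte[11]=0xED cont=1 payload=0x6D=109: acc |= 109<<7 -> acc=13986 shift=14
  byte[12]=0x74 cont=0 payload=0x74=116: acc |= 116<<14 -> acc=1914530 shift=21 [end]
Varint 5: bytes[10:13] = A2 ED 74 -> value 1914530 (3 byte(s))
  byte[13]=0x1E cont=0 payload=0x1E=30: acc |= 30<<0 -> acc=30 shift=7 [end]
Varint 6: bytes[13:14] = 1E -> value 30 (1 byte(s))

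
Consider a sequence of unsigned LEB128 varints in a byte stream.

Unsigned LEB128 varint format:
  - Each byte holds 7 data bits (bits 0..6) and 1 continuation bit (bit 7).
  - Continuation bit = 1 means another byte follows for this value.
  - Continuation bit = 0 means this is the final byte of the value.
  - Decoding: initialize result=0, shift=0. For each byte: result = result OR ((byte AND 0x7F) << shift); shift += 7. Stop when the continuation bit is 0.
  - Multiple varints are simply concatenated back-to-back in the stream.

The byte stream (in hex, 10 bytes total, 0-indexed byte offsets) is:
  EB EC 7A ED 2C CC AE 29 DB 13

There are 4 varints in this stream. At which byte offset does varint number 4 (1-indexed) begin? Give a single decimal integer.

Answer: 8

Derivation:
  byte[0]=0xEB cont=1 payload=0x6B=107: acc |= 107<<0 -> acc=107 shift=7
  byte[1]=0xEC cont=1 payload=0x6C=108: acc |= 108<<7 -> acc=13931 shift=14
  byte[2]=0x7A cont=0 payload=0x7A=122: acc |= 122<<14 -> acc=2012779 shift=21 [end]
Varint 1: bytes[0:3] = EB EC 7A -> value 2012779 (3 byte(s))
  byte[3]=0xED cont=1 payload=0x6D=109: acc |= 109<<0 -> acc=109 shift=7
  byte[4]=0x2C cont=0 payload=0x2C=44: acc |= 44<<7 -> acc=5741 shift=14 [end]
Varint 2: bytes[3:5] = ED 2C -> value 5741 (2 byte(s))
  byte[5]=0xCC cont=1 payload=0x4C=76: acc |= 76<<0 -> acc=76 shift=7
  byte[6]=0xAE cont=1 payload=0x2E=46: acc |= 46<<7 -> acc=5964 shift=14
  byte[7]=0x29 cont=0 payload=0x29=41: acc |= 41<<14 -> acc=677708 shift=21 [end]
Varint 3: bytes[5:8] = CC AE 29 -> value 677708 (3 byte(s))
  byte[8]=0xDB cont=1 payload=0x5B=91: acc |= 91<<0 -> acc=91 shift=7
  byte[9]=0x13 cont=0 payload=0x13=19: acc |= 19<<7 -> acc=2523 shift=14 [end]
Varint 4: bytes[8:10] = DB 13 -> value 2523 (2 byte(s))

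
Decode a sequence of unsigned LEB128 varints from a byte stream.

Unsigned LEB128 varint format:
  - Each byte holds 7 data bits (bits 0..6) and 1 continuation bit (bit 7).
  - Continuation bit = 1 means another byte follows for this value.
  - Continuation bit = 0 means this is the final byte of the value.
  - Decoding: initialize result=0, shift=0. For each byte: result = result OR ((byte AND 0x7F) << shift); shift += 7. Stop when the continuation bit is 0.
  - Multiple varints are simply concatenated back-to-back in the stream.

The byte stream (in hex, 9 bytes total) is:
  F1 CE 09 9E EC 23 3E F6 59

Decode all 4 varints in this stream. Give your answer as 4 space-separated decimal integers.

Answer: 157553 587294 62 11510

Derivation:
  byte[0]=0xF1 cont=1 payload=0x71=113: acc |= 113<<0 -> acc=113 shift=7
  byte[1]=0xCE cont=1 payload=0x4E=78: acc |= 78<<7 -> acc=10097 shift=14
  byte[2]=0x09 cont=0 payload=0x09=9: acc |= 9<<14 -> acc=157553 shift=21 [end]
Varint 1: bytes[0:3] = F1 CE 09 -> value 157553 (3 byte(s))
  byte[3]=0x9E cont=1 payload=0x1E=30: acc |= 30<<0 -> acc=30 shift=7
  byte[4]=0xEC cont=1 payload=0x6C=108: acc |= 108<<7 -> acc=13854 shift=14
  byte[5]=0x23 cont=0 payload=0x23=35: acc |= 35<<14 -> acc=587294 shift=21 [end]
Varint 2: bytes[3:6] = 9E EC 23 -> value 587294 (3 byte(s))
  byte[6]=0x3E cont=0 payload=0x3E=62: acc |= 62<<0 -> acc=62 shift=7 [end]
Varint 3: bytes[6:7] = 3E -> value 62 (1 byte(s))
  byte[7]=0xF6 cont=1 payload=0x76=118: acc |= 118<<0 -> acc=118 shift=7
  byte[8]=0x59 cont=0 payload=0x59=89: acc |= 89<<7 -> acc=11510 shift=14 [end]
Varint 4: bytes[7:9] = F6 59 -> value 11510 (2 byte(s))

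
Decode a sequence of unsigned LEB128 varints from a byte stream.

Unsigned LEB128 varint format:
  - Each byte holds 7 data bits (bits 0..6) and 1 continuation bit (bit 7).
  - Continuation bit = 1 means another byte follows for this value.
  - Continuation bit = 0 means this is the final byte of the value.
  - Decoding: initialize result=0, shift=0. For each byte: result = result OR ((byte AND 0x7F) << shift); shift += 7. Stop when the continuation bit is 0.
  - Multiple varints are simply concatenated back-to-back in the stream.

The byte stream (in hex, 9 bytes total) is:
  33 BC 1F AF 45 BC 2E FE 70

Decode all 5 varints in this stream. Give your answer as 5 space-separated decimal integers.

Answer: 51 4028 8879 5948 14462

Derivation:
  byte[0]=0x33 cont=0 payload=0x33=51: acc |= 51<<0 -> acc=51 shift=7 [end]
Varint 1: bytes[0:1] = 33 -> value 51 (1 byte(s))
  byte[1]=0xBC cont=1 payload=0x3C=60: acc |= 60<<0 -> acc=60 shift=7
  byte[2]=0x1F cont=0 payload=0x1F=31: acc |= 31<<7 -> acc=4028 shift=14 [end]
Varint 2: bytes[1:3] = BC 1F -> value 4028 (2 byte(s))
  byte[3]=0xAF cont=1 payload=0x2F=47: acc |= 47<<0 -> acc=47 shift=7
  byte[4]=0x45 cont=0 payload=0x45=69: acc |= 69<<7 -> acc=8879 shift=14 [end]
Varint 3: bytes[3:5] = AF 45 -> value 8879 (2 byte(s))
  byte[5]=0xBC cont=1 payload=0x3C=60: acc |= 60<<0 -> acc=60 shift=7
  byte[6]=0x2E cont=0 payload=0x2E=46: acc |= 46<<7 -> acc=5948 shift=14 [end]
Varint 4: bytes[5:7] = BC 2E -> value 5948 (2 byte(s))
  byte[7]=0xFE cont=1 payload=0x7E=126: acc |= 126<<0 -> acc=126 shift=7
  byte[8]=0x70 cont=0 payload=0x70=112: acc |= 112<<7 -> acc=14462 shift=14 [end]
Varint 5: bytes[7:9] = FE 70 -> value 14462 (2 byte(s))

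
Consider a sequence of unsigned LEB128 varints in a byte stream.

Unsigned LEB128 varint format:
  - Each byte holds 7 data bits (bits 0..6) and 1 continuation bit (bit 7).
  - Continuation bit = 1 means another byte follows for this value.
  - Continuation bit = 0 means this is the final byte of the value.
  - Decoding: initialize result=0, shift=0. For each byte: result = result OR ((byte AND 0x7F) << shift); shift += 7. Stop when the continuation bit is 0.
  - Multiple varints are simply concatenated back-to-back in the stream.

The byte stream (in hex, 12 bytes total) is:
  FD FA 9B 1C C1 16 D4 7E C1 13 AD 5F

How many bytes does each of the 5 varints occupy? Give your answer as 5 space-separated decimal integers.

  byte[0]=0xFD cont=1 payload=0x7D=125: acc |= 125<<0 -> acc=125 shift=7
  byte[1]=0xFA cont=1 payload=0x7A=122: acc |= 122<<7 -> acc=15741 shift=14
  byte[2]=0x9B cont=1 payload=0x1B=27: acc |= 27<<14 -> acc=458109 shift=21
  byte[3]=0x1C cont=0 payload=0x1C=28: acc |= 28<<21 -> acc=59178365 shift=28 [end]
Varint 1: bytes[0:4] = FD FA 9B 1C -> value 59178365 (4 byte(s))
  byte[4]=0xC1 cont=1 payload=0x41=65: acc |= 65<<0 -> acc=65 shift=7
  byte[5]=0x16 cont=0 payload=0x16=22: acc |= 22<<7 -> acc=2881 shift=14 [end]
Varint 2: bytes[4:6] = C1 16 -> value 2881 (2 byte(s))
  byte[6]=0xD4 cont=1 payload=0x54=84: acc |= 84<<0 -> acc=84 shift=7
  byte[7]=0x7E cont=0 payload=0x7E=126: acc |= 126<<7 -> acc=16212 shift=14 [end]
Varint 3: bytes[6:8] = D4 7E -> value 16212 (2 byte(s))
  byte[8]=0xC1 cont=1 payload=0x41=65: acc |= 65<<0 -> acc=65 shift=7
  byte[9]=0x13 cont=0 payload=0x13=19: acc |= 19<<7 -> acc=2497 shift=14 [end]
Varint 4: bytes[8:10] = C1 13 -> value 2497 (2 byte(s))
  byte[10]=0xAD cont=1 payload=0x2D=45: acc |= 45<<0 -> acc=45 shift=7
  byte[11]=0x5F cont=0 payload=0x5F=95: acc |= 95<<7 -> acc=12205 shift=14 [end]
Varint 5: bytes[10:12] = AD 5F -> value 12205 (2 byte(s))

Answer: 4 2 2 2 2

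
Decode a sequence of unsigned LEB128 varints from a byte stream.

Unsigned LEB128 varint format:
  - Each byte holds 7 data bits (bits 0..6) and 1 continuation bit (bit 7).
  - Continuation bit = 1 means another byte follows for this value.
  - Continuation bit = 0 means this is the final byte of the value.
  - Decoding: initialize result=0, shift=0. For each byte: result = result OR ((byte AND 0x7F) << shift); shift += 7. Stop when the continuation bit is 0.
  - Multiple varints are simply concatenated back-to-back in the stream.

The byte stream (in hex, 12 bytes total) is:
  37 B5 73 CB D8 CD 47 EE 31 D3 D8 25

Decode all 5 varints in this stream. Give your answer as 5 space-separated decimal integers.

Answer: 55 14773 150170699 6382 617555

Derivation:
  byte[0]=0x37 cont=0 payload=0x37=55: acc |= 55<<0 -> acc=55 shift=7 [end]
Varint 1: bytes[0:1] = 37 -> value 55 (1 byte(s))
  byte[1]=0xB5 cont=1 payload=0x35=53: acc |= 53<<0 -> acc=53 shift=7
  byte[2]=0x73 cont=0 payload=0x73=115: acc |= 115<<7 -> acc=14773 shift=14 [end]
Varint 2: bytes[1:3] = B5 73 -> value 14773 (2 byte(s))
  byte[3]=0xCB cont=1 payload=0x4B=75: acc |= 75<<0 -> acc=75 shift=7
  byte[4]=0xD8 cont=1 payload=0x58=88: acc |= 88<<7 -> acc=11339 shift=14
  byte[5]=0xCD cont=1 payload=0x4D=77: acc |= 77<<14 -> acc=1272907 shift=21
  byte[6]=0x47 cont=0 payload=0x47=71: acc |= 71<<21 -> acc=150170699 shift=28 [end]
Varint 3: bytes[3:7] = CB D8 CD 47 -> value 150170699 (4 byte(s))
  byte[7]=0xEE cont=1 payload=0x6E=110: acc |= 110<<0 -> acc=110 shift=7
  byte[8]=0x31 cont=0 payload=0x31=49: acc |= 49<<7 -> acc=6382 shift=14 [end]
Varint 4: bytes[7:9] = EE 31 -> value 6382 (2 byte(s))
  byte[9]=0xD3 cont=1 payload=0x53=83: acc |= 83<<0 -> acc=83 shift=7
  byte[10]=0xD8 cont=1 payload=0x58=88: acc |= 88<<7 -> acc=11347 shift=14
  byte[11]=0x25 cont=0 payload=0x25=37: acc |= 37<<14 -> acc=617555 shift=21 [end]
Varint 5: bytes[9:12] = D3 D8 25 -> value 617555 (3 byte(s))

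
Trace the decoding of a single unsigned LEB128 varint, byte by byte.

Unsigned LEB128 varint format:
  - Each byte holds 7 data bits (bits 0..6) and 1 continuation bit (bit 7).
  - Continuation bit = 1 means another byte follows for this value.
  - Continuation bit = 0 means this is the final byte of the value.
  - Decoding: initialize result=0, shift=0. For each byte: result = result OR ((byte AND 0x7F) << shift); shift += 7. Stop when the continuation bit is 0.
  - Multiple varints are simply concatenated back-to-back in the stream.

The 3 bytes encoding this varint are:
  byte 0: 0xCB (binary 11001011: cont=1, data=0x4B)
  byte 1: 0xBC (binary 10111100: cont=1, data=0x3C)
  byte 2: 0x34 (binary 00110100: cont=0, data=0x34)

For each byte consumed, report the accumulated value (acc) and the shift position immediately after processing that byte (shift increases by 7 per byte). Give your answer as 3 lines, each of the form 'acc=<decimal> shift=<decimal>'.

Answer: acc=75 shift=7
acc=7755 shift=14
acc=859723 shift=21

Derivation:
byte 0=0xCB: payload=0x4B=75, contrib = 75<<0 = 75; acc -> 75, shift -> 7
byte 1=0xBC: payload=0x3C=60, contrib = 60<<7 = 7680; acc -> 7755, shift -> 14
byte 2=0x34: payload=0x34=52, contrib = 52<<14 = 851968; acc -> 859723, shift -> 21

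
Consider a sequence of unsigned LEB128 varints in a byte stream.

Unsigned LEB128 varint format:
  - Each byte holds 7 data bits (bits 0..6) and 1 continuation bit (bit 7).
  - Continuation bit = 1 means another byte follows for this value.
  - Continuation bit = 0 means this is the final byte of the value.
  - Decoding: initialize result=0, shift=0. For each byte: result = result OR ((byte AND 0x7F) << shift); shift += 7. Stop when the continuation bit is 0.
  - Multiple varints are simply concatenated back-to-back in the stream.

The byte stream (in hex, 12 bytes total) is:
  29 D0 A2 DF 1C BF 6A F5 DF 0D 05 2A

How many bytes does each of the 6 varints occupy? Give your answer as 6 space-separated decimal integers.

  byte[0]=0x29 cont=0 payload=0x29=41: acc |= 41<<0 -> acc=41 shift=7 [end]
Varint 1: bytes[0:1] = 29 -> value 41 (1 byte(s))
  byte[1]=0xD0 cont=1 payload=0x50=80: acc |= 80<<0 -> acc=80 shift=7
  byte[2]=0xA2 cont=1 payload=0x22=34: acc |= 34<<7 -> acc=4432 shift=14
  byte[3]=0xDF cont=1 payload=0x5F=95: acc |= 95<<14 -> acc=1560912 shift=21
  byte[4]=0x1C cont=0 payload=0x1C=28: acc |= 28<<21 -> acc=60281168 shift=28 [end]
Varint 2: bytes[1:5] = D0 A2 DF 1C -> value 60281168 (4 byte(s))
  byte[5]=0xBF cont=1 payload=0x3F=63: acc |= 63<<0 -> acc=63 shift=7
  byte[6]=0x6A cont=0 payload=0x6A=106: acc |= 106<<7 -> acc=13631 shift=14 [end]
Varint 3: bytes[5:7] = BF 6A -> value 13631 (2 byte(s))
  byte[7]=0xF5 cont=1 payload=0x75=117: acc |= 117<<0 -> acc=117 shift=7
  byte[8]=0xDF cont=1 payload=0x5F=95: acc |= 95<<7 -> acc=12277 shift=14
  byte[9]=0x0D cont=0 payload=0x0D=13: acc |= 13<<14 -> acc=225269 shift=21 [end]
Varint 4: bytes[7:10] = F5 DF 0D -> value 225269 (3 byte(s))
  byte[10]=0x05 cont=0 payload=0x05=5: acc |= 5<<0 -> acc=5 shift=7 [end]
Varint 5: bytes[10:11] = 05 -> value 5 (1 byte(s))
  byte[11]=0x2A cont=0 payload=0x2A=42: acc |= 42<<0 -> acc=42 shift=7 [end]
Varint 6: bytes[11:12] = 2A -> value 42 (1 byte(s))

Answer: 1 4 2 3 1 1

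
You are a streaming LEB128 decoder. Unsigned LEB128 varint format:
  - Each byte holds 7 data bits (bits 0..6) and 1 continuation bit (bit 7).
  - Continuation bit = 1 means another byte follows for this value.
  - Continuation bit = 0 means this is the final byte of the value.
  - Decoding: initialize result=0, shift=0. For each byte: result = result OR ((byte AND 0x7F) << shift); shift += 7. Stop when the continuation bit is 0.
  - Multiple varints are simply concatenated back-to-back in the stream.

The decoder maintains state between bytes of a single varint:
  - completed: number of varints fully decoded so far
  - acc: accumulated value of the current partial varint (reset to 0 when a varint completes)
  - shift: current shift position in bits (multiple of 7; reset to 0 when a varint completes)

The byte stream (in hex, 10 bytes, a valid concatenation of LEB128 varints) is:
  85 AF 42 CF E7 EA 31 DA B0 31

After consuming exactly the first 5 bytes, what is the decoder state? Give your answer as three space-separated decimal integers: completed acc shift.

byte[0]=0x85 cont=1 payload=0x05: acc |= 5<<0 -> completed=0 acc=5 shift=7
byte[1]=0xAF cont=1 payload=0x2F: acc |= 47<<7 -> completed=0 acc=6021 shift=14
byte[2]=0x42 cont=0 payload=0x42: varint #1 complete (value=1087365); reset -> completed=1 acc=0 shift=0
byte[3]=0xCF cont=1 payload=0x4F: acc |= 79<<0 -> completed=1 acc=79 shift=7
byte[4]=0xE7 cont=1 payload=0x67: acc |= 103<<7 -> completed=1 acc=13263 shift=14

Answer: 1 13263 14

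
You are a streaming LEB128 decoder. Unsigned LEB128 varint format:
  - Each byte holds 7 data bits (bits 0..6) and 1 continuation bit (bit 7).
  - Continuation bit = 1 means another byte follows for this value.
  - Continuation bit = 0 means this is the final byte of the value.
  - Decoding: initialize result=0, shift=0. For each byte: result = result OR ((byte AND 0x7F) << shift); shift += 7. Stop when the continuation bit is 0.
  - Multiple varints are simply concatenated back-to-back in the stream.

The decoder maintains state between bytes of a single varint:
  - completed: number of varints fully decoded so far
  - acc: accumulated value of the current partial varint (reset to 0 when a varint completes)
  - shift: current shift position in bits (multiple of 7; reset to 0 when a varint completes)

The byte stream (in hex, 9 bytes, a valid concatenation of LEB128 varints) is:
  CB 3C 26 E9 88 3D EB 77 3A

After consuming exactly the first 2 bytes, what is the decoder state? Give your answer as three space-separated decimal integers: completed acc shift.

Answer: 1 0 0

Derivation:
byte[0]=0xCB cont=1 payload=0x4B: acc |= 75<<0 -> completed=0 acc=75 shift=7
byte[1]=0x3C cont=0 payload=0x3C: varint #1 complete (value=7755); reset -> completed=1 acc=0 shift=0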